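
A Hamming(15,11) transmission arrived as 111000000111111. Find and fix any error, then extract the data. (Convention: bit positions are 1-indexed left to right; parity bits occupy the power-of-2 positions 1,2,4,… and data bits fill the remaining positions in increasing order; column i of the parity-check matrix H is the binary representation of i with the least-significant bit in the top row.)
Syndrome s = H · r^T (mod 2), r = 111000000111111:
  s[0] = (101010101010101)·(111000000111111) mod 2 = 1+0+1+0+0+0+0+0+0+0+1+0+1+0+1 mod 2 = 1
  s[1] = (011001100110011)·(111000000111111) mod 2 = 0+1+1+0+0+0+0+0+0+1+1+0+0+1+1 mod 2 = 0
  s[2] = (000111100001111)·(111000000111111) mod 2 = 0+0+0+0+0+0+0+0+0+0+0+1+1+1+1 mod 2 = 0
  s[3] = (000000011111111)·(111000000111111) mod 2 = 0+0+0+0+0+0+0+0+0+1+1+1+1+1+1 mod 2 = 0
Syndrome = 1000
Column 1 of H equals this syndrome → error at bit 1 (1-indexed).
Flip bit 1: 111000000111111 → 011000000111111
Extract data bits at positions {3,5,6,7,9,10,11,12,13,14,15}: 10000111111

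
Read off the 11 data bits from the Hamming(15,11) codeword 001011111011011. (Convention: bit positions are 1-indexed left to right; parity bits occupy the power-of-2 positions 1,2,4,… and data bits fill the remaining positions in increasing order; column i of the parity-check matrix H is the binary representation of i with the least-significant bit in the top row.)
Parity bits occupy power-of-2 positions; data bits are at positions {3,5,6,7,9,10,11,12,13,14,15} (1-indexed).
Extract: c[3]=1 c[5]=1 c[6]=1 c[7]=1 c[9]=1 c[10]=0 c[11]=1 c[12]=1 c[13]=0 c[14]=1 c[15]=1
Data = 11111011011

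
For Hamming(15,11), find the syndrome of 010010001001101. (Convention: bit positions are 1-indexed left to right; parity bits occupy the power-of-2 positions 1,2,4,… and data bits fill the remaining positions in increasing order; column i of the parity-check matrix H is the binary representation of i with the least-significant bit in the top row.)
Syndrome s = H · r^T (mod 2), r = 010010001001101:
  s[0] = (101010101010101)·(010010001001101) mod 2 = 0+0+0+0+1+0+0+0+1+0+0+0+1+0+1 mod 2 = 0
  s[1] = (011001100110011)·(010010001001101) mod 2 = 0+1+0+0+0+0+0+0+0+0+0+0+0+0+1 mod 2 = 0
  s[2] = (000111100001111)·(010010001001101) mod 2 = 0+0+0+0+1+0+0+0+0+0+0+1+1+0+1 mod 2 = 0
  s[3] = (000000011111111)·(010010001001101) mod 2 = 0+0+0+0+0+0+0+0+1+0+0+1+1+0+1 mod 2 = 0
Syndrome = 0000
s = 0: no error detected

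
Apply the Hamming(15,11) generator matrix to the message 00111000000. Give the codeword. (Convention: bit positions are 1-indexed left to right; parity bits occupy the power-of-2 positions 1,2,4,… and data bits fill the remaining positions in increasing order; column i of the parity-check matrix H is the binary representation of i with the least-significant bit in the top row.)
Codeword c = d · G (mod 2), d = 00111000000:
  c[0] = d·G[:,0] = (00111000000)·(11011010101) mod 2 = 0+0+0+1+1+0+0+0+0+0+0 mod 2 = 0
  c[1] = d·G[:,1] = (00111000000)·(10110110011) mod 2 = 0+0+1+1+0+0+0+0+0+0+0 mod 2 = 0
  c[2] = d·G[:,2] = (00111000000)·(10000000000) mod 2 = 0+0+0+0+0+0+0+0+0+0+0 mod 2 = 0
  c[3] = d·G[:,3] = (00111000000)·(01110001111) mod 2 = 0+0+1+1+0+0+0+0+0+0+0 mod 2 = 0
  c[4] = d·G[:,4] = (00111000000)·(01000000000) mod 2 = 0+0+0+0+0+0+0+0+0+0+0 mod 2 = 0
  c[5] = d·G[:,5] = (00111000000)·(00100000000) mod 2 = 0+0+1+0+0+0+0+0+0+0+0 mod 2 = 1
  c[6] = d·G[:,6] = (00111000000)·(00010000000) mod 2 = 0+0+0+1+0+0+0+0+0+0+0 mod 2 = 1
  c[7] = d·G[:,7] = (00111000000)·(00001111111) mod 2 = 0+0+0+0+1+0+0+0+0+0+0 mod 2 = 1
  c[8] = d·G[:,8] = (00111000000)·(00001000000) mod 2 = 0+0+0+0+1+0+0+0+0+0+0 mod 2 = 1
  c[9] = d·G[:,9] = (00111000000)·(00000100000) mod 2 = 0+0+0+0+0+0+0+0+0+0+0 mod 2 = 0
  c[10] = d·G[:,10] = (00111000000)·(00000010000) mod 2 = 0+0+0+0+0+0+0+0+0+0+0 mod 2 = 0
  c[11] = d·G[:,11] = (00111000000)·(00000001000) mod 2 = 0+0+0+0+0+0+0+0+0+0+0 mod 2 = 0
  c[12] = d·G[:,12] = (00111000000)·(00000000100) mod 2 = 0+0+0+0+0+0+0+0+0+0+0 mod 2 = 0
  c[13] = d·G[:,13] = (00111000000)·(00000000010) mod 2 = 0+0+0+0+0+0+0+0+0+0+0 mod 2 = 0
  c[14] = d·G[:,14] = (00111000000)·(00000000001) mod 2 = 0+0+0+0+0+0+0+0+0+0+0 mod 2 = 0
Codeword = 000001111000000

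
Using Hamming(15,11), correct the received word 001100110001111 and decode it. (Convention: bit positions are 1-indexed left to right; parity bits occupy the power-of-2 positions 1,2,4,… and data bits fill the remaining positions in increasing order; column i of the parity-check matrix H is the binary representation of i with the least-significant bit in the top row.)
Syndrome s = H · r^T (mod 2), r = 001100110001111:
  s[0] = (101010101010101)·(001100110001111) mod 2 = 0+0+1+0+0+0+1+0+0+0+0+0+1+0+1 mod 2 = 0
  s[1] = (011001100110011)·(001100110001111) mod 2 = 0+0+1+0+0+0+1+0+0+0+0+0+0+1+1 mod 2 = 0
  s[2] = (000111100001111)·(001100110001111) mod 2 = 0+0+0+1+0+0+1+0+0+0+0+1+1+1+1 mod 2 = 0
  s[3] = (000000011111111)·(001100110001111) mod 2 = 0+0+0+0+0+0+0+1+0+0+0+1+1+1+1 mod 2 = 1
Syndrome = 0001
Column 8 of H equals this syndrome → error at bit 8 (1-indexed).
Flip bit 8: 001100110001111 → 001100100001111
Extract data bits at positions {3,5,6,7,9,10,11,12,13,14,15}: 10010001111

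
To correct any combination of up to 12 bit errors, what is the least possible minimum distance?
Correcting t errors requires d_min ≥ 2t + 1 = 2·12 + 1 = 25.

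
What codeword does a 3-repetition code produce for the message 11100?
Repeat each bit 3× and concatenate:
1→111  1→111  1→111  0→000  0→000
Codeword = 111111111000000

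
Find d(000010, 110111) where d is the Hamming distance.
XOR = 110101, count of 1s = 4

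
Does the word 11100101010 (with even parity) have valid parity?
Sum of all bits: 1+1+1+0+0+1+0+1+0+1+0 = 6; 6 mod 2 = 0. Result is 0 → valid parity.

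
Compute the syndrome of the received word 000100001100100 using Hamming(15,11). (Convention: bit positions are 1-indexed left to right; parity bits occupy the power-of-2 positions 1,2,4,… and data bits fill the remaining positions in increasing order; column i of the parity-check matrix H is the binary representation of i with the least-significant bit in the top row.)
Syndrome s = H · r^T (mod 2), r = 000100001100100:
  s[0] = (101010101010101)·(000100001100100) mod 2 = 0+0+0+0+0+0+0+0+1+0+0+0+1+0+0 mod 2 = 0
  s[1] = (011001100110011)·(000100001100100) mod 2 = 0+0+0+0+0+0+0+0+0+1+0+0+0+0+0 mod 2 = 1
  s[2] = (000111100001111)·(000100001100100) mod 2 = 0+0+0+1+0+0+0+0+0+0+0+0+1+0+0 mod 2 = 0
  s[3] = (000000011111111)·(000100001100100) mod 2 = 0+0+0+0+0+0+0+0+1+1+0+0+1+0+0 mod 2 = 1
Syndrome = 0101
Non-zero syndrome: error at position 10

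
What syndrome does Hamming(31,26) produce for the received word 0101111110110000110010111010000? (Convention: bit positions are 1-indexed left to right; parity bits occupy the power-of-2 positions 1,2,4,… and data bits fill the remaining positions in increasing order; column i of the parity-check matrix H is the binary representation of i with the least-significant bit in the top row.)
Syndrome s = H · r^T (mod 2), r = 0101111110110000110010111010000:
  s[0] = (1010101010101010101010101010101)·(0101111110110000110010111010000) mod 2 = 0+0+0+0+1+0+1+0+1+0+1+0+0+0+0+0+1+0+0+0+1+0+1+0+1+0+1+0+0+0+0 mod 2 = 1
  s[1] = (0110011001100110011001100110011)·(0101111110110000110010111010000) mod 2 = 0+1+0+0+0+1+1+0+0+0+1+0+0+0+0+0+0+1+0+0+0+0+1+0+0+0+1+0+0+0+0 mod 2 = 1
  s[2] = (0001111000011110000111100001111)·(0101111110110000110010111010000) mod 2 = 0+0+0+1+1+1+1+0+0+0+0+1+0+0+0+0+0+0+0+0+1+0+1+0+0+0+0+0+0+0+0 mod 2 = 1
  s[3] = (0000000111111110000000011111111)·(0101111110110000110010111010000) mod 2 = 0+0+0+0+0+0+0+1+1+0+1+1+0+0+0+0+0+0+0+0+0+0+0+1+1+0+1+0+0+0+0 mod 2 = 1
  s[4] = (0000000000000001111111111111111)·(0101111110110000110010111010000) mod 2 = 0+0+0+0+0+0+0+0+0+0+0+0+0+0+0+0+1+1+0+0+1+0+1+1+1+0+1+0+0+0+0 mod 2 = 1
Syndrome = 11111
Non-zero syndrome: error at position 31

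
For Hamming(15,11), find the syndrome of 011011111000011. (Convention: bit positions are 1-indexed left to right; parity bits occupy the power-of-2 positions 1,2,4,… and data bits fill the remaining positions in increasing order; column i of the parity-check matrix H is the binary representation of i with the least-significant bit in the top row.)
Syndrome s = H · r^T (mod 2), r = 011011111000011:
  s[0] = (101010101010101)·(011011111000011) mod 2 = 0+0+1+0+1+0+1+0+1+0+0+0+0+0+1 mod 2 = 1
  s[1] = (011001100110011)·(011011111000011) mod 2 = 0+1+1+0+0+1+1+0+0+0+0+0+0+1+1 mod 2 = 0
  s[2] = (000111100001111)·(011011111000011) mod 2 = 0+0+0+0+1+1+1+0+0+0+0+0+0+1+1 mod 2 = 1
  s[3] = (000000011111111)·(011011111000011) mod 2 = 0+0+0+0+0+0+0+1+1+0+0+0+0+1+1 mod 2 = 0
Syndrome = 1010
Non-zero syndrome: error at position 5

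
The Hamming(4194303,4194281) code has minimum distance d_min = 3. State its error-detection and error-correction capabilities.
Detection only: up to d_min − 1 = 2 errors.
Correction: up to ⌊(d_min − 1)/2⌋ = ⌊2/2⌋ = 1 errors.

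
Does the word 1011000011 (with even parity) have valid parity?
Sum of all bits: 1+0+1+1+0+0+0+0+1+1 = 5; 5 mod 2 = 1. Result is 1 → parity error detected.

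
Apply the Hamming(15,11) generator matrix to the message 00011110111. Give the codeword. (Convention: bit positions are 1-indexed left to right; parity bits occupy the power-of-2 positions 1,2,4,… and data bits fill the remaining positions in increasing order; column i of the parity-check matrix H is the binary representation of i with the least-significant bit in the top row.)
Codeword c = d · G (mod 2), d = 00011110111:
  c[0] = d·G[:,0] = (00011110111)·(11011010101) mod 2 = 0+0+0+1+1+0+1+0+1+0+1 mod 2 = 1
  c[1] = d·G[:,1] = (00011110111)·(10110110011) mod 2 = 0+0+0+1+0+1+1+0+0+1+1 mod 2 = 1
  c[2] = d·G[:,2] = (00011110111)·(10000000000) mod 2 = 0+0+0+0+0+0+0+0+0+0+0 mod 2 = 0
  c[3] = d·G[:,3] = (00011110111)·(01110001111) mod 2 = 0+0+0+1+0+0+0+0+1+1+1 mod 2 = 0
  c[4] = d·G[:,4] = (00011110111)·(01000000000) mod 2 = 0+0+0+0+0+0+0+0+0+0+0 mod 2 = 0
  c[5] = d·G[:,5] = (00011110111)·(00100000000) mod 2 = 0+0+0+0+0+0+0+0+0+0+0 mod 2 = 0
  c[6] = d·G[:,6] = (00011110111)·(00010000000) mod 2 = 0+0+0+1+0+0+0+0+0+0+0 mod 2 = 1
  c[7] = d·G[:,7] = (00011110111)·(00001111111) mod 2 = 0+0+0+0+1+1+1+0+1+1+1 mod 2 = 0
  c[8] = d·G[:,8] = (00011110111)·(00001000000) mod 2 = 0+0+0+0+1+0+0+0+0+0+0 mod 2 = 1
  c[9] = d·G[:,9] = (00011110111)·(00000100000) mod 2 = 0+0+0+0+0+1+0+0+0+0+0 mod 2 = 1
  c[10] = d·G[:,10] = (00011110111)·(00000010000) mod 2 = 0+0+0+0+0+0+1+0+0+0+0 mod 2 = 1
  c[11] = d·G[:,11] = (00011110111)·(00000001000) mod 2 = 0+0+0+0+0+0+0+0+0+0+0 mod 2 = 0
  c[12] = d·G[:,12] = (00011110111)·(00000000100) mod 2 = 0+0+0+0+0+0+0+0+1+0+0 mod 2 = 1
  c[13] = d·G[:,13] = (00011110111)·(00000000010) mod 2 = 0+0+0+0+0+0+0+0+0+1+0 mod 2 = 1
  c[14] = d·G[:,14] = (00011110111)·(00000000001) mod 2 = 0+0+0+0+0+0+0+0+0+0+1 mod 2 = 1
Codeword = 110000101110111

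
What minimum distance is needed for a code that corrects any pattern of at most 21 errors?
Correcting t errors requires d_min ≥ 2t + 1 = 2·21 + 1 = 43.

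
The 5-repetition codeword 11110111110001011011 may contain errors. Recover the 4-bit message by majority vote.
Split into 5-bit blocks and majority-vote each:
  block 1 = 11110: 4 ones, 1 zeros → 1
  block 2 = 11111: 5 ones, 0 zeros → 1
  block 3 = 00010: 1 ones, 4 zeros → 0
  block 4 = 11011: 4 ones, 1 zeros → 1
Decoded = 1101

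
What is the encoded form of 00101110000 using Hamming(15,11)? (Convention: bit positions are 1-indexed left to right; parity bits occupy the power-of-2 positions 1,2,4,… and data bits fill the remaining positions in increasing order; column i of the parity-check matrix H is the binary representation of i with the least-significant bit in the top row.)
Codeword c = d · G (mod 2), d = 00101110000:
  c[0] = d·G[:,0] = (00101110000)·(11011010101) mod 2 = 0+0+0+0+1+0+1+0+0+0+0 mod 2 = 0
  c[1] = d·G[:,1] = (00101110000)·(10110110011) mod 2 = 0+0+1+0+0+1+1+0+0+0+0 mod 2 = 1
  c[2] = d·G[:,2] = (00101110000)·(10000000000) mod 2 = 0+0+0+0+0+0+0+0+0+0+0 mod 2 = 0
  c[3] = d·G[:,3] = (00101110000)·(01110001111) mod 2 = 0+0+1+0+0+0+0+0+0+0+0 mod 2 = 1
  c[4] = d·G[:,4] = (00101110000)·(01000000000) mod 2 = 0+0+0+0+0+0+0+0+0+0+0 mod 2 = 0
  c[5] = d·G[:,5] = (00101110000)·(00100000000) mod 2 = 0+0+1+0+0+0+0+0+0+0+0 mod 2 = 1
  c[6] = d·G[:,6] = (00101110000)·(00010000000) mod 2 = 0+0+0+0+0+0+0+0+0+0+0 mod 2 = 0
  c[7] = d·G[:,7] = (00101110000)·(00001111111) mod 2 = 0+0+0+0+1+1+1+0+0+0+0 mod 2 = 1
  c[8] = d·G[:,8] = (00101110000)·(00001000000) mod 2 = 0+0+0+0+1+0+0+0+0+0+0 mod 2 = 1
  c[9] = d·G[:,9] = (00101110000)·(00000100000) mod 2 = 0+0+0+0+0+1+0+0+0+0+0 mod 2 = 1
  c[10] = d·G[:,10] = (00101110000)·(00000010000) mod 2 = 0+0+0+0+0+0+1+0+0+0+0 mod 2 = 1
  c[11] = d·G[:,11] = (00101110000)·(00000001000) mod 2 = 0+0+0+0+0+0+0+0+0+0+0 mod 2 = 0
  c[12] = d·G[:,12] = (00101110000)·(00000000100) mod 2 = 0+0+0+0+0+0+0+0+0+0+0 mod 2 = 0
  c[13] = d·G[:,13] = (00101110000)·(00000000010) mod 2 = 0+0+0+0+0+0+0+0+0+0+0 mod 2 = 0
  c[14] = d·G[:,14] = (00101110000)·(00000000001) mod 2 = 0+0+0+0+0+0+0+0+0+0+0 mod 2 = 0
Codeword = 010101011110000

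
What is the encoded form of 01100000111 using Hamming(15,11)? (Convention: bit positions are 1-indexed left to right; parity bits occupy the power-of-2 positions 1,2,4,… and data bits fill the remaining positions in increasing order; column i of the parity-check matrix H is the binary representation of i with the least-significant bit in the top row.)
Codeword c = d · G (mod 2), d = 01100000111:
  c[0] = d·G[:,0] = (01100000111)·(11011010101) mod 2 = 0+1+0+0+0+0+0+0+1+0+1 mod 2 = 1
  c[1] = d·G[:,1] = (01100000111)·(10110110011) mod 2 = 0+0+1+0+0+0+0+0+0+1+1 mod 2 = 1
  c[2] = d·G[:,2] = (01100000111)·(10000000000) mod 2 = 0+0+0+0+0+0+0+0+0+0+0 mod 2 = 0
  c[3] = d·G[:,3] = (01100000111)·(01110001111) mod 2 = 0+1+1+0+0+0+0+0+1+1+1 mod 2 = 1
  c[4] = d·G[:,4] = (01100000111)·(01000000000) mod 2 = 0+1+0+0+0+0+0+0+0+0+0 mod 2 = 1
  c[5] = d·G[:,5] = (01100000111)·(00100000000) mod 2 = 0+0+1+0+0+0+0+0+0+0+0 mod 2 = 1
  c[6] = d·G[:,6] = (01100000111)·(00010000000) mod 2 = 0+0+0+0+0+0+0+0+0+0+0 mod 2 = 0
  c[7] = d·G[:,7] = (01100000111)·(00001111111) mod 2 = 0+0+0+0+0+0+0+0+1+1+1 mod 2 = 1
  c[8] = d·G[:,8] = (01100000111)·(00001000000) mod 2 = 0+0+0+0+0+0+0+0+0+0+0 mod 2 = 0
  c[9] = d·G[:,9] = (01100000111)·(00000100000) mod 2 = 0+0+0+0+0+0+0+0+0+0+0 mod 2 = 0
  c[10] = d·G[:,10] = (01100000111)·(00000010000) mod 2 = 0+0+0+0+0+0+0+0+0+0+0 mod 2 = 0
  c[11] = d·G[:,11] = (01100000111)·(00000001000) mod 2 = 0+0+0+0+0+0+0+0+0+0+0 mod 2 = 0
  c[12] = d·G[:,12] = (01100000111)·(00000000100) mod 2 = 0+0+0+0+0+0+0+0+1+0+0 mod 2 = 1
  c[13] = d·G[:,13] = (01100000111)·(00000000010) mod 2 = 0+0+0+0+0+0+0+0+0+1+0 mod 2 = 1
  c[14] = d·G[:,14] = (01100000111)·(00000000001) mod 2 = 0+0+0+0+0+0+0+0+0+0+1 mod 2 = 1
Codeword = 110111010000111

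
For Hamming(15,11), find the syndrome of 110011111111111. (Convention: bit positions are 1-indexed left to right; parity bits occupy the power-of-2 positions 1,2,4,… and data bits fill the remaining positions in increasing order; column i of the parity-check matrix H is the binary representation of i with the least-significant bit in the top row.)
Syndrome s = H · r^T (mod 2), r = 110011111111111:
  s[0] = (101010101010101)·(110011111111111) mod 2 = 1+0+0+0+1+0+1+0+1+0+1+0+1+0+1 mod 2 = 1
  s[1] = (011001100110011)·(110011111111111) mod 2 = 0+1+0+0+0+1+1+0+0+1+1+0+0+1+1 mod 2 = 1
  s[2] = (000111100001111)·(110011111111111) mod 2 = 0+0+0+0+1+1+1+0+0+0+0+1+1+1+1 mod 2 = 1
  s[3] = (000000011111111)·(110011111111111) mod 2 = 0+0+0+0+0+0+0+1+1+1+1+1+1+1+1 mod 2 = 0
Syndrome = 1110
Non-zero syndrome: error at position 7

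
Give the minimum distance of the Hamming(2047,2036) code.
d_min = 3 (every single-error-correcting Hamming code has d_min = 3).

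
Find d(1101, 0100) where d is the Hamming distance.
XOR = 1001, count of 1s = 2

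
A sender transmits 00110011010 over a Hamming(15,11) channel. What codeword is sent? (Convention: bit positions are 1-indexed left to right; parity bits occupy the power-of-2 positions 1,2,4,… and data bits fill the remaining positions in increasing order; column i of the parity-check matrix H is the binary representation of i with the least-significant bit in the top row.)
Codeword c = d · G (mod 2), d = 00110011010:
  c[0] = d·G[:,0] = (00110011010)·(11011010101) mod 2 = 0+0+0+1+0+0+1+0+0+0+0 mod 2 = 0
  c[1] = d·G[:,1] = (00110011010)·(10110110011) mod 2 = 0+0+1+1+0+0+1+0+0+1+0 mod 2 = 0
  c[2] = d·G[:,2] = (00110011010)·(10000000000) mod 2 = 0+0+0+0+0+0+0+0+0+0+0 mod 2 = 0
  c[3] = d·G[:,3] = (00110011010)·(01110001111) mod 2 = 0+0+1+1+0+0+0+1+0+1+0 mod 2 = 0
  c[4] = d·G[:,4] = (00110011010)·(01000000000) mod 2 = 0+0+0+0+0+0+0+0+0+0+0 mod 2 = 0
  c[5] = d·G[:,5] = (00110011010)·(00100000000) mod 2 = 0+0+1+0+0+0+0+0+0+0+0 mod 2 = 1
  c[6] = d·G[:,6] = (00110011010)·(00010000000) mod 2 = 0+0+0+1+0+0+0+0+0+0+0 mod 2 = 1
  c[7] = d·G[:,7] = (00110011010)·(00001111111) mod 2 = 0+0+0+0+0+0+1+1+0+1+0 mod 2 = 1
  c[8] = d·G[:,8] = (00110011010)·(00001000000) mod 2 = 0+0+0+0+0+0+0+0+0+0+0 mod 2 = 0
  c[9] = d·G[:,9] = (00110011010)·(00000100000) mod 2 = 0+0+0+0+0+0+0+0+0+0+0 mod 2 = 0
  c[10] = d·G[:,10] = (00110011010)·(00000010000) mod 2 = 0+0+0+0+0+0+1+0+0+0+0 mod 2 = 1
  c[11] = d·G[:,11] = (00110011010)·(00000001000) mod 2 = 0+0+0+0+0+0+0+1+0+0+0 mod 2 = 1
  c[12] = d·G[:,12] = (00110011010)·(00000000100) mod 2 = 0+0+0+0+0+0+0+0+0+0+0 mod 2 = 0
  c[13] = d·G[:,13] = (00110011010)·(00000000010) mod 2 = 0+0+0+0+0+0+0+0+0+1+0 mod 2 = 1
  c[14] = d·G[:,14] = (00110011010)·(00000000001) mod 2 = 0+0+0+0+0+0+0+0+0+0+0 mod 2 = 0
Codeword = 000001110011010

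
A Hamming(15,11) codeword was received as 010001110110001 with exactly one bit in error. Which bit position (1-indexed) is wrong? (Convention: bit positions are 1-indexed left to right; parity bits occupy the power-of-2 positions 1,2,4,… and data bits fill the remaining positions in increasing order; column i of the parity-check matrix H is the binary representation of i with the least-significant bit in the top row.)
Syndrome s = H · r^T (mod 2), r = 010001110110001:
  s[0] = (101010101010101)·(010001110110001) mod 2 = 0+0+0+0+0+0+1+0+0+0+1+0+0+0+1 mod 2 = 1
  s[1] = (011001100110011)·(010001110110001) mod 2 = 0+1+0+0+0+1+1+0+0+1+1+0+0+0+1 mod 2 = 0
  s[2] = (000111100001111)·(010001110110001) mod 2 = 0+0+0+0+0+1+1+0+0+0+0+0+0+0+1 mod 2 = 1
  s[3] = (000000011111111)·(010001110110001) mod 2 = 0+0+0+0+0+0+0+1+0+1+1+0+0+0+1 mod 2 = 0
Syndrome = 1010
Column i of H is the binary representation of i, so the syndrome is the binary index of the flipped bit.
Read s = 1010 with s[0] as LSB: 1·2^0 + 0·2^1 + 1·2^2 + 0·2^3 = 5.
Error is at bit position 5.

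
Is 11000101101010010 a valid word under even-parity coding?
Sum of all bits: 1+1+0+0+0+1+0+1+1+0+1+0+1+0+0+1+0 = 8; 8 mod 2 = 0. Result is 0 → valid parity.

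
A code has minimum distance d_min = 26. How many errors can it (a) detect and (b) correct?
(a) Detection requires d_min ≥ e+1, so e ≤ d_min − 1 = 25.
(b) Correction requires d_min ≥ 2t+1, so t ≤ ⌊(d_min − 1)/2⌋ = ⌊25/2⌋ = 12.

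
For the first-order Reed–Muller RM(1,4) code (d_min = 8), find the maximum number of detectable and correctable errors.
Detection only: up to d_min − 1 = 7 errors.
Correction: up to ⌊(d_min − 1)/2⌋ = ⌊7/2⌋ = 3 errors.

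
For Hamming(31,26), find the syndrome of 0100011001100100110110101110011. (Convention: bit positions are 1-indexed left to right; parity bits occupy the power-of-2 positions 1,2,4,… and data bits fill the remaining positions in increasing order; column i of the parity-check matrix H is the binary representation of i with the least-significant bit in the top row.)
Syndrome s = H · r^T (mod 2), r = 0100011001100100110110101110011:
  s[0] = (1010101010101010101010101010101)·(0100011001100100110110101110011) mod 2 = 0+0+0+0+0+0+1+0+0+0+1+0+0+0+0+0+1+0+0+0+1+0+1+0+1+0+1+0+0+0+1 mod 2 = 0
  s[1] = (0110011001100110011001100110011)·(0100011001100100110110101110011) mod 2 = 0+1+0+0+0+1+1+0+0+1+1+0+0+1+0+0+0+1+0+0+0+0+1+0+0+1+1+0+0+1+1 mod 2 = 0
  s[2] = (0001111000011110000111100001111)·(0100011001100100110110101110011) mod 2 = 0+0+0+0+0+1+1+0+0+0+0+0+0+1+0+0+0+0+0+1+1+0+1+0+0+0+0+0+0+1+1 mod 2 = 0
  s[3] = (0000000111111110000000011111111)·(0100011001100100110110101110011) mod 2 = 0+0+0+0+0+0+0+0+0+1+1+0+0+1+0+0+0+0+0+0+0+0+0+0+1+1+1+0+0+1+1 mod 2 = 0
  s[4] = (0000000000000001111111111111111)·(0100011001100100110110101110011) mod 2 = 0+0+0+0+0+0+0+0+0+0+0+0+0+0+0+0+1+1+0+1+1+0+1+0+1+1+1+0+0+1+1 mod 2 = 0
Syndrome = 00000
s = 0: no error detected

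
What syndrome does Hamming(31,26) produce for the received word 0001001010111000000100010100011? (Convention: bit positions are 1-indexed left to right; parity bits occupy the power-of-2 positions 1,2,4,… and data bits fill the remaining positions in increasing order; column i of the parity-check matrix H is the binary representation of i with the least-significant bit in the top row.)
Syndrome s = H · r^T (mod 2), r = 0001001010111000000100010100011:
  s[0] = (1010101010101010101010101010101)·(0001001010111000000100010100011) mod 2 = 0+0+0+0+0+0+1+0+1+0+1+0+1+0+0+0+0+0+0+0+0+0+0+0+0+0+0+0+0+0+1 mod 2 = 1
  s[1] = (0110011001100110011001100110011)·(0001001010111000000100010100011) mod 2 = 0+0+0+0+0+0+1+0+0+0+1+0+0+0+0+0+0+0+0+0+0+0+0+0+0+1+0+0+0+1+1 mod 2 = 1
  s[2] = (0001111000011110000111100001111)·(0001001010111000000100010100011) mod 2 = 0+0+0+1+0+0+1+0+0+0+0+1+1+0+0+0+0+0+0+1+0+0+0+0+0+0+0+0+0+1+1 mod 2 = 1
  s[3] = (0000000111111110000000011111111)·(0001001010111000000100010100011) mod 2 = 0+0+0+0+0+0+0+0+1+0+1+1+1+0+0+0+0+0+0+0+0+0+0+1+0+1+0+0+0+1+1 mod 2 = 0
  s[4] = (0000000000000001111111111111111)·(0001001010111000000100010100011) mod 2 = 0+0+0+0+0+0+0+0+0+0+0+0+0+0+0+0+0+0+0+1+0+0+0+1+0+1+0+0+0+1+1 mod 2 = 1
Syndrome = 11101
Non-zero syndrome: error at position 23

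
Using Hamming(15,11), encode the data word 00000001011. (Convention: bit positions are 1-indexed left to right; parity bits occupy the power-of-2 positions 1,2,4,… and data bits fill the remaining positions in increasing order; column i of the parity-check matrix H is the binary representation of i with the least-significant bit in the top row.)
Codeword c = d · G (mod 2), d = 00000001011:
  c[0] = d·G[:,0] = (00000001011)·(11011010101) mod 2 = 0+0+0+0+0+0+0+0+0+0+1 mod 2 = 1
  c[1] = d·G[:,1] = (00000001011)·(10110110011) mod 2 = 0+0+0+0+0+0+0+0+0+1+1 mod 2 = 0
  c[2] = d·G[:,2] = (00000001011)·(10000000000) mod 2 = 0+0+0+0+0+0+0+0+0+0+0 mod 2 = 0
  c[3] = d·G[:,3] = (00000001011)·(01110001111) mod 2 = 0+0+0+0+0+0+0+1+0+1+1 mod 2 = 1
  c[4] = d·G[:,4] = (00000001011)·(01000000000) mod 2 = 0+0+0+0+0+0+0+0+0+0+0 mod 2 = 0
  c[5] = d·G[:,5] = (00000001011)·(00100000000) mod 2 = 0+0+0+0+0+0+0+0+0+0+0 mod 2 = 0
  c[6] = d·G[:,6] = (00000001011)·(00010000000) mod 2 = 0+0+0+0+0+0+0+0+0+0+0 mod 2 = 0
  c[7] = d·G[:,7] = (00000001011)·(00001111111) mod 2 = 0+0+0+0+0+0+0+1+0+1+1 mod 2 = 1
  c[8] = d·G[:,8] = (00000001011)·(00001000000) mod 2 = 0+0+0+0+0+0+0+0+0+0+0 mod 2 = 0
  c[9] = d·G[:,9] = (00000001011)·(00000100000) mod 2 = 0+0+0+0+0+0+0+0+0+0+0 mod 2 = 0
  c[10] = d·G[:,10] = (00000001011)·(00000010000) mod 2 = 0+0+0+0+0+0+0+0+0+0+0 mod 2 = 0
  c[11] = d·G[:,11] = (00000001011)·(00000001000) mod 2 = 0+0+0+0+0+0+0+1+0+0+0 mod 2 = 1
  c[12] = d·G[:,12] = (00000001011)·(00000000100) mod 2 = 0+0+0+0+0+0+0+0+0+0+0 mod 2 = 0
  c[13] = d·G[:,13] = (00000001011)·(00000000010) mod 2 = 0+0+0+0+0+0+0+0+0+1+0 mod 2 = 1
  c[14] = d·G[:,14] = (00000001011)·(00000000001) mod 2 = 0+0+0+0+0+0+0+0+0+0+1 mod 2 = 1
Codeword = 100100010001011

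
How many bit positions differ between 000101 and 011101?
XOR = 011000, count of 1s = 2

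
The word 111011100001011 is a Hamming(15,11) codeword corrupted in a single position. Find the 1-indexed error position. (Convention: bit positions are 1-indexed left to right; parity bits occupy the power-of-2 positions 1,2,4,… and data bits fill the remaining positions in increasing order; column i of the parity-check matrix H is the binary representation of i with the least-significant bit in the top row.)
Syndrome s = H · r^T (mod 2), r = 111011100001011:
  s[0] = (101010101010101)·(111011100001011) mod 2 = 1+0+1+0+1+0+1+0+0+0+0+0+0+0+1 mod 2 = 1
  s[1] = (011001100110011)·(111011100001011) mod 2 = 0+1+1+0+0+1+1+0+0+0+0+0+0+1+1 mod 2 = 0
  s[2] = (000111100001111)·(111011100001011) mod 2 = 0+0+0+0+1+1+1+0+0+0+0+1+0+1+1 mod 2 = 0
  s[3] = (000000011111111)·(111011100001011) mod 2 = 0+0+0+0+0+0+0+0+0+0+0+1+0+1+1 mod 2 = 1
Syndrome = 1001
Column i of H is the binary representation of i, so the syndrome is the binary index of the flipped bit.
Read s = 1001 with s[0] as LSB: 1·2^0 + 0·2^1 + 0·2^2 + 1·2^3 = 9.
Error is at bit position 9.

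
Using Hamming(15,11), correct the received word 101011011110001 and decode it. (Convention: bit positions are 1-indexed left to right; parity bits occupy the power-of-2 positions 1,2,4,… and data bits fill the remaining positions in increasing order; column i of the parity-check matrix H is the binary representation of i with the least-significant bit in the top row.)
Syndrome s = H · r^T (mod 2), r = 101011011110001:
  s[0] = (101010101010101)·(101011011110001) mod 2 = 1+0+1+0+1+0+0+0+1+0+1+0+0+0+1 mod 2 = 0
  s[1] = (011001100110011)·(101011011110001) mod 2 = 0+0+1+0+0+1+0+0+0+1+1+0+0+0+1 mod 2 = 1
  s[2] = (000111100001111)·(101011011110001) mod 2 = 0+0+0+0+1+1+0+0+0+0+0+0+0+0+1 mod 2 = 1
  s[3] = (000000011111111)·(101011011110001) mod 2 = 0+0+0+0+0+0+0+1+1+1+1+0+0+0+1 mod 2 = 1
Syndrome = 0111
Column 14 of H equals this syndrome → error at bit 14 (1-indexed).
Flip bit 14: 101011011110001 → 101011011110011
Extract data bits at positions {3,5,6,7,9,10,11,12,13,14,15}: 11101110011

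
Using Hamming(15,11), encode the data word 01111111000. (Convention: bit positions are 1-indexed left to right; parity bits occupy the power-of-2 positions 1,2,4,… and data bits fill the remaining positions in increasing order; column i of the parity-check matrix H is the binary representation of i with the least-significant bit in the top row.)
Codeword c = d · G (mod 2), d = 01111111000:
  c[0] = d·G[:,0] = (01111111000)·(11011010101) mod 2 = 0+1+0+1+1+0+1+0+0+0+0 mod 2 = 0
  c[1] = d·G[:,1] = (01111111000)·(10110110011) mod 2 = 0+0+1+1+0+1+1+0+0+0+0 mod 2 = 0
  c[2] = d·G[:,2] = (01111111000)·(10000000000) mod 2 = 0+0+0+0+0+0+0+0+0+0+0 mod 2 = 0
  c[3] = d·G[:,3] = (01111111000)·(01110001111) mod 2 = 0+1+1+1+0+0+0+1+0+0+0 mod 2 = 0
  c[4] = d·G[:,4] = (01111111000)·(01000000000) mod 2 = 0+1+0+0+0+0+0+0+0+0+0 mod 2 = 1
  c[5] = d·G[:,5] = (01111111000)·(00100000000) mod 2 = 0+0+1+0+0+0+0+0+0+0+0 mod 2 = 1
  c[6] = d·G[:,6] = (01111111000)·(00010000000) mod 2 = 0+0+0+1+0+0+0+0+0+0+0 mod 2 = 1
  c[7] = d·G[:,7] = (01111111000)·(00001111111) mod 2 = 0+0+0+0+1+1+1+1+0+0+0 mod 2 = 0
  c[8] = d·G[:,8] = (01111111000)·(00001000000) mod 2 = 0+0+0+0+1+0+0+0+0+0+0 mod 2 = 1
  c[9] = d·G[:,9] = (01111111000)·(00000100000) mod 2 = 0+0+0+0+0+1+0+0+0+0+0 mod 2 = 1
  c[10] = d·G[:,10] = (01111111000)·(00000010000) mod 2 = 0+0+0+0+0+0+1+0+0+0+0 mod 2 = 1
  c[11] = d·G[:,11] = (01111111000)·(00000001000) mod 2 = 0+0+0+0+0+0+0+1+0+0+0 mod 2 = 1
  c[12] = d·G[:,12] = (01111111000)·(00000000100) mod 2 = 0+0+0+0+0+0+0+0+0+0+0 mod 2 = 0
  c[13] = d·G[:,13] = (01111111000)·(00000000010) mod 2 = 0+0+0+0+0+0+0+0+0+0+0 mod 2 = 0
  c[14] = d·G[:,14] = (01111111000)·(00000000001) mod 2 = 0+0+0+0+0+0+0+0+0+0+0 mod 2 = 0
Codeword = 000011101111000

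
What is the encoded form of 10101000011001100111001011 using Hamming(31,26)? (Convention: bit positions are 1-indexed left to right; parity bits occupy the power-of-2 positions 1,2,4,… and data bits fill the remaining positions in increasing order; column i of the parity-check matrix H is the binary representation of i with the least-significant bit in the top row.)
Codeword c = d · G (mod 2), d = 10101000011001100111001011:
  c[0] = d·G[:,0] = (10101000011001100111001011)·(11011010101101010101010101) mod 2 = 1+0+0+0+1+0+0+0+0+0+1+0+0+1+0+0+0+1+0+1+0+0+0+0+0+1 mod 2 = 1
  c[1] = d·G[:,1] = (10101000011001100111001011)·(10110110011011001100110011) mod 2 = 1+0+1+0+0+0+0+0+0+1+1+0+0+1+0+0+0+1+0+0+0+0+0+0+1+1 mod 2 = 0
  c[2] = d·G[:,2] = (10101000011001100111001011)·(10000000000000000000000000) mod 2 = 1+0+0+0+0+0+0+0+0+0+0+0+0+0+0+0+0+0+0+0+0+0+0+0+0+0 mod 2 = 1
  c[3] = d·G[:,3] = (10101000011001100111001011)·(01110001111000111100001111) mod 2 = 0+0+1+0+0+0+0+0+0+1+1+0+0+0+1+0+0+1+0+0+0+0+1+0+1+1 mod 2 = 0
  c[4] = d·G[:,4] = (10101000011001100111001011)·(01000000000000000000000000) mod 2 = 0+0+0+0+0+0+0+0+0+0+0+0+0+0+0+0+0+0+0+0+0+0+0+0+0+0 mod 2 = 0
  c[5] = d·G[:,5] = (10101000011001100111001011)·(00100000000000000000000000) mod 2 = 0+0+1+0+0+0+0+0+0+0+0+0+0+0+0+0+0+0+0+0+0+0+0+0+0+0 mod 2 = 1
  c[6] = d·G[:,6] = (10101000011001100111001011)·(00010000000000000000000000) mod 2 = 0+0+0+0+0+0+0+0+0+0+0+0+0+0+0+0+0+0+0+0+0+0+0+0+0+0 mod 2 = 0
  c[7] = d·G[:,7] = (10101000011001100111001011)·(00001111111000000011111111) mod 2 = 0+0+0+0+1+0+0+0+0+1+1+0+0+0+0+0+0+0+1+1+0+0+1+0+1+1 mod 2 = 0
  c[8] = d·G[:,8] = (10101000011001100111001011)·(00001000000000000000000000) mod 2 = 0+0+0+0+1+0+0+0+0+0+0+0+0+0+0+0+0+0+0+0+0+0+0+0+0+0 mod 2 = 1
  c[9] = d·G[:,9] = (10101000011001100111001011)·(00000100000000000000000000) mod 2 = 0+0+0+0+0+0+0+0+0+0+0+0+0+0+0+0+0+0+0+0+0+0+0+0+0+0 mod 2 = 0
  c[10] = d·G[:,10] = (10101000011001100111001011)·(00000010000000000000000000) mod 2 = 0+0+0+0+0+0+0+0+0+0+0+0+0+0+0+0+0+0+0+0+0+0+0+0+0+0 mod 2 = 0
  c[11] = d·G[:,11] = (10101000011001100111001011)·(00000001000000000000000000) mod 2 = 0+0+0+0+0+0+0+0+0+0+0+0+0+0+0+0+0+0+0+0+0+0+0+0+0+0 mod 2 = 0
  c[12] = d·G[:,12] = (10101000011001100111001011)·(00000000100000000000000000) mod 2 = 0+0+0+0+0+0+0+0+0+0+0+0+0+0+0+0+0+0+0+0+0+0+0+0+0+0 mod 2 = 0
  c[13] = d·G[:,13] = (10101000011001100111001011)·(00000000010000000000000000) mod 2 = 0+0+0+0+0+0+0+0+0+1+0+0+0+0+0+0+0+0+0+0+0+0+0+0+0+0 mod 2 = 1
  c[14] = d·G[:,14] = (10101000011001100111001011)·(00000000001000000000000000) mod 2 = 0+0+0+0+0+0+0+0+0+0+1+0+0+0+0+0+0+0+0+0+0+0+0+0+0+0 mod 2 = 1
  c[15] = d·G[:,15] = (10101000011001100111001011)·(00000000000111111111111111) mod 2 = 0+0+0+0+0+0+0+0+0+0+0+0+0+1+1+0+0+1+1+1+0+0+1+0+1+1 mod 2 = 0
  c[16] = d·G[:,16] = (10101000011001100111001011)·(00000000000100000000000000) mod 2 = 0+0+0+0+0+0+0+0+0+0+0+0+0+0+0+0+0+0+0+0+0+0+0+0+0+0 mod 2 = 0
  c[17] = d·G[:,17] = (10101000011001100111001011)·(00000000000010000000000000) mod 2 = 0+0+0+0+0+0+0+0+0+0+0+0+0+0+0+0+0+0+0+0+0+0+0+0+0+0 mod 2 = 0
  c[18] = d·G[:,18] = (10101000011001100111001011)·(00000000000001000000000000) mod 2 = 0+0+0+0+0+0+0+0+0+0+0+0+0+1+0+0+0+0+0+0+0+0+0+0+0+0 mod 2 = 1
  c[19] = d·G[:,19] = (10101000011001100111001011)·(00000000000000100000000000) mod 2 = 0+0+0+0+0+0+0+0+0+0+0+0+0+0+1+0+0+0+0+0+0+0+0+0+0+0 mod 2 = 1
  c[20] = d·G[:,20] = (10101000011001100111001011)·(00000000000000010000000000) mod 2 = 0+0+0+0+0+0+0+0+0+0+0+0+0+0+0+0+0+0+0+0+0+0+0+0+0+0 mod 2 = 0
  c[21] = d·G[:,21] = (10101000011001100111001011)·(00000000000000001000000000) mod 2 = 0+0+0+0+0+0+0+0+0+0+0+0+0+0+0+0+0+0+0+0+0+0+0+0+0+0 mod 2 = 0
  c[22] = d·G[:,22] = (10101000011001100111001011)·(00000000000000000100000000) mod 2 = 0+0+0+0+0+0+0+0+0+0+0+0+0+0+0+0+0+1+0+0+0+0+0+0+0+0 mod 2 = 1
  c[23] = d·G[:,23] = (10101000011001100111001011)·(00000000000000000010000000) mod 2 = 0+0+0+0+0+0+0+0+0+0+0+0+0+0+0+0+0+0+1+0+0+0+0+0+0+0 mod 2 = 1
  c[24] = d·G[:,24] = (10101000011001100111001011)·(00000000000000000001000000) mod 2 = 0+0+0+0+0+0+0+0+0+0+0+0+0+0+0+0+0+0+0+1+0+0+0+0+0+0 mod 2 = 1
  c[25] = d·G[:,25] = (10101000011001100111001011)·(00000000000000000000100000) mod 2 = 0+0+0+0+0+0+0+0+0+0+0+0+0+0+0+0+0+0+0+0+0+0+0+0+0+0 mod 2 = 0
  c[26] = d·G[:,26] = (10101000011001100111001011)·(00000000000000000000010000) mod 2 = 0+0+0+0+0+0+0+0+0+0+0+0+0+0+0+0+0+0+0+0+0+0+0+0+0+0 mod 2 = 0
  c[27] = d·G[:,27] = (10101000011001100111001011)·(00000000000000000000001000) mod 2 = 0+0+0+0+0+0+0+0+0+0+0+0+0+0+0+0+0+0+0+0+0+0+1+0+0+0 mod 2 = 1
  c[28] = d·G[:,28] = (10101000011001100111001011)·(00000000000000000000000100) mod 2 = 0+0+0+0+0+0+0+0+0+0+0+0+0+0+0+0+0+0+0+0+0+0+0+0+0+0 mod 2 = 0
  c[29] = d·G[:,29] = (10101000011001100111001011)·(00000000000000000000000010) mod 2 = 0+0+0+0+0+0+0+0+0+0+0+0+0+0+0+0+0+0+0+0+0+0+0+0+1+0 mod 2 = 1
  c[30] = d·G[:,30] = (10101000011001100111001011)·(00000000000000000000000001) mod 2 = 0+0+0+0+0+0+0+0+0+0+0+0+0+0+0+0+0+0+0+0+0+0+0+0+0+1 mod 2 = 1
Codeword = 1010010010000110001100111001011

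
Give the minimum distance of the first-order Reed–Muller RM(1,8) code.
d_min = 128 (RM(1,8) has length 256 and minimum distance 2^(m−1) = 128).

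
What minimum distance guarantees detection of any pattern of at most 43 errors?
Detecting e errors requires d_min ≥ e + 1 = 43 + 1 = 44.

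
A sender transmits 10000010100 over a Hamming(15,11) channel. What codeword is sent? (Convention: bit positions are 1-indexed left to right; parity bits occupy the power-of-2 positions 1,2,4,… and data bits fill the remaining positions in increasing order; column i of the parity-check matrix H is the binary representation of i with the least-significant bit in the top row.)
Codeword c = d · G (mod 2), d = 10000010100:
  c[0] = d·G[:,0] = (10000010100)·(11011010101) mod 2 = 1+0+0+0+0+0+1+0+1+0+0 mod 2 = 1
  c[1] = d·G[:,1] = (10000010100)·(10110110011) mod 2 = 1+0+0+0+0+0+1+0+0+0+0 mod 2 = 0
  c[2] = d·G[:,2] = (10000010100)·(10000000000) mod 2 = 1+0+0+0+0+0+0+0+0+0+0 mod 2 = 1
  c[3] = d·G[:,3] = (10000010100)·(01110001111) mod 2 = 0+0+0+0+0+0+0+0+1+0+0 mod 2 = 1
  c[4] = d·G[:,4] = (10000010100)·(01000000000) mod 2 = 0+0+0+0+0+0+0+0+0+0+0 mod 2 = 0
  c[5] = d·G[:,5] = (10000010100)·(00100000000) mod 2 = 0+0+0+0+0+0+0+0+0+0+0 mod 2 = 0
  c[6] = d·G[:,6] = (10000010100)·(00010000000) mod 2 = 0+0+0+0+0+0+0+0+0+0+0 mod 2 = 0
  c[7] = d·G[:,7] = (10000010100)·(00001111111) mod 2 = 0+0+0+0+0+0+1+0+1+0+0 mod 2 = 0
  c[8] = d·G[:,8] = (10000010100)·(00001000000) mod 2 = 0+0+0+0+0+0+0+0+0+0+0 mod 2 = 0
  c[9] = d·G[:,9] = (10000010100)·(00000100000) mod 2 = 0+0+0+0+0+0+0+0+0+0+0 mod 2 = 0
  c[10] = d·G[:,10] = (10000010100)·(00000010000) mod 2 = 0+0+0+0+0+0+1+0+0+0+0 mod 2 = 1
  c[11] = d·G[:,11] = (10000010100)·(00000001000) mod 2 = 0+0+0+0+0+0+0+0+0+0+0 mod 2 = 0
  c[12] = d·G[:,12] = (10000010100)·(00000000100) mod 2 = 0+0+0+0+0+0+0+0+1+0+0 mod 2 = 1
  c[13] = d·G[:,13] = (10000010100)·(00000000010) mod 2 = 0+0+0+0+0+0+0+0+0+0+0 mod 2 = 0
  c[14] = d·G[:,14] = (10000010100)·(00000000001) mod 2 = 0+0+0+0+0+0+0+0+0+0+0 mod 2 = 0
Codeword = 101100000010100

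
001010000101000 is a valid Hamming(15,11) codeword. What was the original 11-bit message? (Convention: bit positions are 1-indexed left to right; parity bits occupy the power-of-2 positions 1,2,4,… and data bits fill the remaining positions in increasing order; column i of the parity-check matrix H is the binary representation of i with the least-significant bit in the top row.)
Parity bits occupy power-of-2 positions; data bits are at positions {3,5,6,7,9,10,11,12,13,14,15} (1-indexed).
Extract: c[3]=1 c[5]=1 c[6]=0 c[7]=0 c[9]=0 c[10]=1 c[11]=0 c[12]=1 c[13]=0 c[14]=0 c[15]=0
Data = 11000101000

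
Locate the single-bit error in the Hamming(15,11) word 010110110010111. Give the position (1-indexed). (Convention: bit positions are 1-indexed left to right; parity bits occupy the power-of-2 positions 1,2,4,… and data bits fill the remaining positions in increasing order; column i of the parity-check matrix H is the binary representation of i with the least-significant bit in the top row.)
Syndrome s = H · r^T (mod 2), r = 010110110010111:
  s[0] = (101010101010101)·(010110110010111) mod 2 = 0+0+0+0+1+0+1+0+0+0+1+0+1+0+1 mod 2 = 1
  s[1] = (011001100110011)·(010110110010111) mod 2 = 0+1+0+0+0+0+1+0+0+0+1+0+0+1+1 mod 2 = 1
  s[2] = (000111100001111)·(010110110010111) mod 2 = 0+0+0+1+1+0+1+0+0+0+0+0+1+1+1 mod 2 = 0
  s[3] = (000000011111111)·(010110110010111) mod 2 = 0+0+0+0+0+0+0+1+0+0+1+0+1+1+1 mod 2 = 1
Syndrome = 1101
Column i of H is the binary representation of i, so the syndrome is the binary index of the flipped bit.
Read s = 1101 with s[0] as LSB: 1·2^0 + 1·2^1 + 0·2^2 + 1·2^3 = 11.
Error is at bit position 11.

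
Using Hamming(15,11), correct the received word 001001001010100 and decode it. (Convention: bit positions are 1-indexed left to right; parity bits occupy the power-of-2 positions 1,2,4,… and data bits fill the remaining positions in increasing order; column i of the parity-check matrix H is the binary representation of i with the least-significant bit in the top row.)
Syndrome s = H · r^T (mod 2), r = 001001001010100:
  s[0] = (101010101010101)·(001001001010100) mod 2 = 0+0+1+0+0+0+0+0+1+0+1+0+1+0+0 mod 2 = 0
  s[1] = (011001100110011)·(001001001010100) mod 2 = 0+0+1+0+0+1+0+0+0+0+1+0+0+0+0 mod 2 = 1
  s[2] = (000111100001111)·(001001001010100) mod 2 = 0+0+0+0+0+1+0+0+0+0+0+0+1+0+0 mod 2 = 0
  s[3] = (000000011111111)·(001001001010100) mod 2 = 0+0+0+0+0+0+0+0+1+0+1+0+1+0+0 mod 2 = 1
Syndrome = 0101
Column 10 of H equals this syndrome → error at bit 10 (1-indexed).
Flip bit 10: 001001001010100 → 001001001110100
Extract data bits at positions {3,5,6,7,9,10,11,12,13,14,15}: 10101110100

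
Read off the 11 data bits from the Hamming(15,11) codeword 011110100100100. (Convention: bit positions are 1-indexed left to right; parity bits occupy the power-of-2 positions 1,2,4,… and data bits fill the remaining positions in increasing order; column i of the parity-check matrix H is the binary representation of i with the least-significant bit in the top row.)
Parity bits occupy power-of-2 positions; data bits are at positions {3,5,6,7,9,10,11,12,13,14,15} (1-indexed).
Extract: c[3]=1 c[5]=1 c[6]=0 c[7]=1 c[9]=0 c[10]=1 c[11]=0 c[12]=0 c[13]=1 c[14]=0 c[15]=0
Data = 11010100100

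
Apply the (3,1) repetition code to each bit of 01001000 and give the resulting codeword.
Repeat each bit 3× and concatenate:
0→000  1→111  0→000  0→000  1→111  0→000  0→000  0→000
Codeword = 000111000000111000000000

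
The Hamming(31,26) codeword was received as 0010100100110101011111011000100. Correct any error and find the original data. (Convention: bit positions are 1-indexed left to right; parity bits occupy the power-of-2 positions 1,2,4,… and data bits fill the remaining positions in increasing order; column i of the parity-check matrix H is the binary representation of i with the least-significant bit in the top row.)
Syndrome s = H · r^T (mod 2), r = 0010100100110101011111011000100:
  s[0] = (1010101010101010101010101010101)·(0010100100110101011111011000100) mod 2 = 0+0+1+0+1+0+0+0+0+0+1+0+0+0+0+0+0+0+1+0+1+0+0+0+1+0+0+0+1+0+0 mod 2 = 1
  s[1] = (0110011001100110011001100110011)·(0010100100110101011111011000100) mod 2 = 0+0+1+0+0+0+0+0+0+0+1+0+0+1+0+0+0+1+1+0+0+1+0+0+0+0+0+0+0+0+0 mod 2 = 0
  s[2] = (0001111000011110000111100001111)·(0010100100110101011111011000100) mod 2 = 0+0+0+0+1+0+0+0+0+0+0+1+0+1+0+0+0+0+0+1+1+1+0+0+0+0+0+0+1+0+0 mod 2 = 1
  s[3] = (0000000111111110000000011111111)·(0010100100110101011111011000100) mod 2 = 0+0+0+0+0+0+0+1+0+0+1+1+0+1+0+0+0+0+0+0+0+0+0+1+1+0+0+0+1+0+0 mod 2 = 1
  s[4] = (0000000000000001111111111111111)·(0010100100110101011111011000100) mod 2 = 0+0+0+0+0+0+0+0+0+0+0+0+0+0+0+1+0+1+1+1+1+1+0+1+1+0+0+0+1+0+0 mod 2 = 1
Syndrome = 10111
Column 29 of H equals this syndrome → error at bit 29 (1-indexed).
Flip bit 29: 0010100100110101011111011000100 → 0010100100110101011111011000000
Extract data bits at positions {3,5,6,7,9,10,11,12,13,14,15,17,18,19,20,21,22,23,24,25,26,27,28,29,30,31}: 11000011010011111011000000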